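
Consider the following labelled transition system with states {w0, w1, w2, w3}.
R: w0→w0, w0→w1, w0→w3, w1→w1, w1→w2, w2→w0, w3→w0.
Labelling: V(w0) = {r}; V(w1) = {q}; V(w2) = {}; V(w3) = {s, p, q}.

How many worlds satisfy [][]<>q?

0

Let φ = [][]<>q. Evaluate φ at each world:
  w0 (successors {w0, w1, w3}): φ is false.
  w1 (successors {w1, w2}): φ is false.
  w2 (successors {w0}): φ is false.
  w3 (successors {w0}): φ is false.
For instance, at w3:
  At w3: [][]<>q requires []<>q at every successor {w0}.
    []<>q fails at w0, so [][]<>q is false at w3.
      At w0: []<>q requires <>q at every successor {w0, w1, w3}.
        <>q fails at w3, so []<>q is false at w0.
Satisfying worlds: none.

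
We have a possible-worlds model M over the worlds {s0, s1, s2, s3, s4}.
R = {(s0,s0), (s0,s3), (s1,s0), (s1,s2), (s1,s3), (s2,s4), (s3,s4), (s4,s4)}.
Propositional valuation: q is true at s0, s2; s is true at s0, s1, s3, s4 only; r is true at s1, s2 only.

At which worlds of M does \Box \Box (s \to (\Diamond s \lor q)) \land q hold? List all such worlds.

Let φ = \Box \Box (s \to (\Diamond s \lor q)) \land q. Evaluate φ at each world:
  s0 (successors {s0, s3}): φ is true.
  s1 (successors {s0, s2, s3}): φ is false.
  s2 (successors {s4}): φ is true.
  s3 (successors {s4}): φ is false.
  s4 (successors {s4}): φ is false.
For instance, at s3:
  At s3: \Box \Box (s \to (\Diamond s \lor q)) is true, q is false, so \Box \Box (s \to (\Diamond s \lor q)) \land q is false.
    At s3: \Box \Box (s \to (\Diamond s \lor q)) requires \Box (s \to (\Diamond s \lor q)) at every successor {s4}.
      At s4: \Box (s \to (\Diamond s \lor q)) is true.
    So \Box \Box (s \to (\Diamond s \lor q)) is true at s3.
Satisfying worlds: {s0, s2}

s0, s2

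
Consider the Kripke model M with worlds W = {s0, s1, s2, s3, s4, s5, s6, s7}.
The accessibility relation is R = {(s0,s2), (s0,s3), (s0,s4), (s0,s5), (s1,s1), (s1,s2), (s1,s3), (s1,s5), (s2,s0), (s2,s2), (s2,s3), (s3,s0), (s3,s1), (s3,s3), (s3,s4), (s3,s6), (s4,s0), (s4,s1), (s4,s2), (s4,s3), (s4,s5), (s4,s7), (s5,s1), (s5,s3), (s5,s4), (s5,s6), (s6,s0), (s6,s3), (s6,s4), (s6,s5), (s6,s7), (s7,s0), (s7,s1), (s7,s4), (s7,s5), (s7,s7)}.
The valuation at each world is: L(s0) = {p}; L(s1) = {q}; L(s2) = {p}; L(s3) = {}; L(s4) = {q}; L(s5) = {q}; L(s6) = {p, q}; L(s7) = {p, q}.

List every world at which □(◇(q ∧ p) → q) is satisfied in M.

Let φ = □(◇(q ∧ p) → q). Evaluate φ at each world:
  s0 (successors {s2, s3, s4, s5}): φ is false.
  s1 (successors {s1, s2, s3, s5}): φ is false.
  s2 (successors {s0, s2, s3}): φ is false.
  s3 (successors {s0, s1, s3, s4, s6}): φ is false.
  s4 (successors {s0, s1, s2, s3, s5, s7}): φ is false.
  s5 (successors {s1, s3, s4, s6}): φ is false.
  s6 (successors {s0, s3, s4, s5, s7}): φ is false.
  s7 (successors {s0, s1, s4, s5, s7}): φ is true.
For instance, at s7:
  At s7: □(◇(q ∧ p) → q) requires ◇(q ∧ p) → q at every successor {s0, s1, s4, s5, s7}.
    At s0: ◇(q ∧ p) → q is true.
    At s1: ◇(q ∧ p) → q is true.
    At s4: ◇(q ∧ p) → q is true.
    At s5: ◇(q ∧ p) → q is true.
    At s7: ◇(q ∧ p) → q is true.
  So □(◇(q ∧ p) → q) is true at s7.
Satisfying worlds: {s7}

s7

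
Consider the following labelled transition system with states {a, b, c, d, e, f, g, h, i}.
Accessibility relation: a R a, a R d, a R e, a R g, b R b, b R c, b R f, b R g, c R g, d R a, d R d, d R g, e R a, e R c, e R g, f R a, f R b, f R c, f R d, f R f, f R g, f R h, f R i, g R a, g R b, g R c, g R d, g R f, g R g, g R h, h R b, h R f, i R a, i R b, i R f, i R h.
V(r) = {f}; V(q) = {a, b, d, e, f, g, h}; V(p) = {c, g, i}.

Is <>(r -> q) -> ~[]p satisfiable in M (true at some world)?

Yes

Let φ = <>(r -> q) -> ~[]p. Evaluate φ at each world:
  a (successors {a, d, e, g}): φ is true.
  b (successors {b, c, f, g}): φ is true.
  c (successors {g}): φ is false.
  d (successors {a, d, g}): φ is true.
  e (successors {a, c, g}): φ is true.
  f (successors {a, b, c, d, f, g, h, i}): φ is true.
  g (successors {a, b, c, d, f, g, h}): φ is true.
  h (successors {b, f}): φ is true.
  i (successors {a, b, f, h}): φ is true.
Detail at a (witness):
  At a: <>(r -> q) is true, ~[]p is true, so <>(r -> q) -> ~[]p is true.
    At a: <>(r -> q) requires r -> q at some successor in {a, d, e, g}.
      r -> q holds at a, so <>(r -> q) is true at a.
    At a: []p is false, so ~[]p is true.
      At a: []p requires p at every successor {a, d, e, g}.
        p fails at a, so []p is false at a.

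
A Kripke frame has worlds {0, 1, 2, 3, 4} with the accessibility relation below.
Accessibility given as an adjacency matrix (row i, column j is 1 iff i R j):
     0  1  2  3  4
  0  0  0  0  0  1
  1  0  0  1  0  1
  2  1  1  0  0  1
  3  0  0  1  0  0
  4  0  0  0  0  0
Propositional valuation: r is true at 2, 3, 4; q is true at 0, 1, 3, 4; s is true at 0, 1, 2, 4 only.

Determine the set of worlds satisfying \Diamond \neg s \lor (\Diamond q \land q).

0, 1

Let φ = \Diamond \neg s \lor (\Diamond q \land q). Evaluate φ at each world:
  0 (successors {4}): φ is true.
  1 (successors {2, 4}): φ is true.
  2 (successors {0, 1, 4}): φ is false.
  3 (successors {2}): φ is false.
  4 (successors ∅): φ is false.
For instance, at 1:
  At 1: \Diamond \neg s is false, \Diamond q \land q is true, so \Diamond \neg s \lor (\Diamond q \land q) is true.
    At 1: \Diamond \neg s requires \neg s at some successor in {2, 4}.
      At 2: \neg s is false.
      At 4: \neg s is false.
    So \Diamond \neg s is false at 1.
    At 1: \Diamond q is true, q is true, so \Diamond q \land q is true.
      At 1: \Diamond q requires q at some successor in {2, 4}.
        q holds at 4, so \Diamond q is true at 1.
Satisfying worlds: {0, 1}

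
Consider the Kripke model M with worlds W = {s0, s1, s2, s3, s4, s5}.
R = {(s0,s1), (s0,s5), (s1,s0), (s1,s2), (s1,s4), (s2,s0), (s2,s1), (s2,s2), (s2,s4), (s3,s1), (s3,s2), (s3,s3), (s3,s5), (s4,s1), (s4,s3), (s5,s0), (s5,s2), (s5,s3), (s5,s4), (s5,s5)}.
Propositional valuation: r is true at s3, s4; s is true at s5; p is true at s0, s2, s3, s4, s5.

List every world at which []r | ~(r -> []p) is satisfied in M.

Recall that []ψ holds at a world iff ψ holds at every accessible world, and <>ψ holds iff ψ holds at some accessible world.
Let φ = []r | ~(r -> []p). Evaluate φ at each world:
  s0 (successors {s1, s5}): φ is false.
  s1 (successors {s0, s2, s4}): φ is false.
  s2 (successors {s0, s1, s2, s4}): φ is false.
  s3 (successors {s1, s2, s3, s5}): φ is true.
  s4 (successors {s1, s3}): φ is true.
  s5 (successors {s0, s2, s3, s4, s5}): φ is false.
For instance, at s1:
  At s1: []r is false, ~(r -> []p) is false, so []r | ~(r -> []p) is false.
    At s1: []r requires r at every successor {s0, s2, s4}.
      r fails at s0, so []r is false at s1.
    At s1: r -> []p is true, so ~(r -> []p) is false.
      At s1: r is false, []p is true, so r -> []p is true.
Satisfying worlds: {s3, s4}

s3, s4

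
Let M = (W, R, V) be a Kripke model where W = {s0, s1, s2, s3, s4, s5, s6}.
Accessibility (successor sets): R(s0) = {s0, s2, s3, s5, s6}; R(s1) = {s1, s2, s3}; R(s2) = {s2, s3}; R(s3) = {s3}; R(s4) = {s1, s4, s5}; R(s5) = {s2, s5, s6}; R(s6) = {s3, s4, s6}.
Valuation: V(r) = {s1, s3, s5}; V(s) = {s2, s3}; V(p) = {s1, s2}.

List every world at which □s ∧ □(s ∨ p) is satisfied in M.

Let φ = □s ∧ □(s ∨ p). Evaluate φ at each world:
  s0 (successors {s0, s2, s3, s5, s6}): φ is false.
  s1 (successors {s1, s2, s3}): φ is false.
  s2 (successors {s2, s3}): φ is true.
  s3 (successors {s3}): φ is true.
  s4 (successors {s1, s4, s5}): φ is false.
  s5 (successors {s2, s5, s6}): φ is false.
  s6 (successors {s3, s4, s6}): φ is false.
For instance, at s4:
  At s4: □s is false, □(s ∨ p) is false, so □s ∧ □(s ∨ p) is false.
    At s4: □s requires s at every successor {s1, s4, s5}.
      s fails at s1, so □s is false at s4.
    At s4: □(s ∨ p) requires s ∨ p at every successor {s1, s4, s5}.
      s ∨ p fails at s4, so □(s ∨ p) is false at s4.
Satisfying worlds: {s2, s3}

s2, s3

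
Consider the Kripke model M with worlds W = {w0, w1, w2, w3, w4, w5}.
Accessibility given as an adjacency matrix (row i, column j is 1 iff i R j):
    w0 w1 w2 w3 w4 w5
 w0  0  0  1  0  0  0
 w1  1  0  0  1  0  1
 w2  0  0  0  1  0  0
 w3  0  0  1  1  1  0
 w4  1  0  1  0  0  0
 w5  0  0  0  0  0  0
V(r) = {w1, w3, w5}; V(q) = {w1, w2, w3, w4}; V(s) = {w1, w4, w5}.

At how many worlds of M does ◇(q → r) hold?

Let φ = ◇(q → r). Evaluate φ at each world:
  w0 (successors {w2}): φ is false.
  w1 (successors {w0, w3, w5}): φ is true.
  w2 (successors {w3}): φ is true.
  w3 (successors {w2, w3, w4}): φ is true.
  w4 (successors {w0, w2}): φ is true.
  w5 (successors ∅): φ is false.
For instance, at w4:
  At w4: ◇(q → r) requires q → r at some successor in {w0, w2}.
    q → r holds at w0, so ◇(q → r) is true at w4.
Satisfying worlds: {w1, w2, w3, w4}

4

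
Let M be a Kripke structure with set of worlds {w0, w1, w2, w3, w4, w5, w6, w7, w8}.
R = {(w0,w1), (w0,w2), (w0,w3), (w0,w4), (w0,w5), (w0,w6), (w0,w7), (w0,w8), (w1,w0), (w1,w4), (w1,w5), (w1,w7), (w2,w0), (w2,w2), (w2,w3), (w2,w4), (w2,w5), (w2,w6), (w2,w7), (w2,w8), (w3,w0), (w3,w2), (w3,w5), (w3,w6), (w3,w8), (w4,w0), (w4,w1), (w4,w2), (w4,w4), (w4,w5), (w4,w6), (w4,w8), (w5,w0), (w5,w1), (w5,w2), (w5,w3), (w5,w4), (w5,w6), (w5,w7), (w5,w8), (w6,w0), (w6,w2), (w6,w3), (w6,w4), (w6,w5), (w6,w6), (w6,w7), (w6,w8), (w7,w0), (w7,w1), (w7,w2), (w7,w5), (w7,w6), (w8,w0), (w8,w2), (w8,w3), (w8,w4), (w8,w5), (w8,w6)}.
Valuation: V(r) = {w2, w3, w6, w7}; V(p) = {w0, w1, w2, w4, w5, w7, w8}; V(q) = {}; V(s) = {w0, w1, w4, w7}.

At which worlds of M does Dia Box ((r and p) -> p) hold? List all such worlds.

Let φ = Dia Box ((r and p) -> p). Evaluate φ at each world:
  w0 (successors {w1, w2, w3, w4, w5, w6, w7, w8}): φ is true.
  w1 (successors {w0, w4, w5, w7}): φ is true.
  w2 (successors {w0, w2, w3, w4, w5, w6, w7, w8}): φ is true.
  w3 (successors {w0, w2, w5, w6, w8}): φ is true.
  w4 (successors {w0, w1, w2, w4, w5, w6, w8}): φ is true.
  w5 (successors {w0, w1, w2, w3, w4, w6, w7, w8}): φ is true.
  w6 (successors {w0, w2, w3, w4, w5, w6, w7, w8}): φ is true.
  w7 (successors {w0, w1, w2, w5, w6}): φ is true.
  w8 (successors {w0, w2, w3, w4, w5, w6}): φ is true.
For instance, at w8:
  At w8: Dia Box ((r and p) -> p) requires Box ((r and p) -> p) at some successor in {w0, w2, w3, w4, w5, w6}.
    Box ((r and p) -> p) holds at w0, so Dia Box ((r and p) -> p) is true at w8.
      At w0: Box ((r and p) -> p) requires (r and p) -> p at every successor {w1, w2, w3, w4, w5, w6, w7, w8}.
        At w1: (r and p) -> p is true.
        At w2: (r and p) -> p is true.
        At w3: (r and p) -> p is true.
        At w4: (r and p) -> p is true.
        At w5: (r and p) -> p is true.
        At w6: (r and p) -> p is true.
        At w7: (r and p) -> p is true.
        At w8: (r and p) -> p is true.
      So Box ((r and p) -> p) is true at w0.
Satisfying worlds: {w0, w1, w2, w3, w4, w5, w6, w7, w8}

w0, w1, w2, w3, w4, w5, w6, w7, w8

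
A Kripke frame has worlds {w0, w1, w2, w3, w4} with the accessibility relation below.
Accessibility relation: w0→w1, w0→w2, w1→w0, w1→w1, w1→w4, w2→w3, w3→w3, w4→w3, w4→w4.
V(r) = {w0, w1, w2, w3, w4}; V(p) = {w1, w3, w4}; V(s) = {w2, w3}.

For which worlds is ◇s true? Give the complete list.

w0, w2, w3, w4

Recall that ◇ψ holds at a world iff ψ holds at some accessible world.
Let φ = ◇s. Evaluate φ at each world:
  w0 (successors {w1, w2}): φ is true.
  w1 (successors {w0, w1, w4}): φ is false.
  w2 (successors {w3}): φ is true.
  w3 (successors {w3}): φ is true.
  w4 (successors {w3, w4}): φ is true.
For instance, at w3:
  At w3: ◇s requires s at some successor in {w3}.
    s holds at w3, so ◇s is true at w3.
Satisfying worlds: {w0, w2, w3, w4}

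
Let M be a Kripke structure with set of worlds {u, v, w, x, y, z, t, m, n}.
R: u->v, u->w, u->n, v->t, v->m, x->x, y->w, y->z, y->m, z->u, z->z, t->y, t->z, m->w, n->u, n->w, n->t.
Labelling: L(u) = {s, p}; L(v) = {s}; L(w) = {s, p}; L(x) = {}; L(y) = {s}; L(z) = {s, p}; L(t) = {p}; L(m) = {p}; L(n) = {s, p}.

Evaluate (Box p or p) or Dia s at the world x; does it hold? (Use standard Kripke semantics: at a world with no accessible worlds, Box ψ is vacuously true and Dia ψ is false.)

No

Recall that Box ψ holds at a world iff ψ holds at every accessible world, and Dia ψ holds iff ψ holds at some accessible world.
At x: Box p or p is false, Dia s is false, so (Box p or p) or Dia s is false.
  At x: Box p is false, p is false, so Box p or p is false.
    At x: Box p requires p at every successor {x}.
      p fails at x, so Box p is false at x.
  At x: Dia s requires s at some successor in {x}.
    At x: s is false.
  So Dia s is false at x.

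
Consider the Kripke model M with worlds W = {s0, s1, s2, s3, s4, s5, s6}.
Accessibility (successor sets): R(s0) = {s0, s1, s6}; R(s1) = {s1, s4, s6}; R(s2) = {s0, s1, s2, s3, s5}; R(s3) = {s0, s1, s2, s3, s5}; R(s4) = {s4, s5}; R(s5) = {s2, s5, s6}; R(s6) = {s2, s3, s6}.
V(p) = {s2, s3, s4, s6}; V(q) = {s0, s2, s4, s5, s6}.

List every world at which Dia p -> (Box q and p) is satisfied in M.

s4

Let φ = Dia p -> (Box q and p). Evaluate φ at each world:
  s0 (successors {s0, s1, s6}): φ is false.
  s1 (successors {s1, s4, s6}): φ is false.
  s2 (successors {s0, s1, s2, s3, s5}): φ is false.
  s3 (successors {s0, s1, s2, s3, s5}): φ is false.
  s4 (successors {s4, s5}): φ is true.
  s5 (successors {s2, s5, s6}): φ is false.
  s6 (successors {s2, s3, s6}): φ is false.
For instance, at s5:
  At s5: Dia p is true, Box q and p is false, so Dia p -> (Box q and p) is false.
    At s5: Dia p requires p at some successor in {s2, s5, s6}.
      p holds at s2, so Dia p is true at s5.
    At s5: Box q is true, p is false, so Box q and p is false.
      At s5: Box q requires q at every successor {s2, s5, s6}.
        At s2: q is true.
        At s5: q is true.
        At s6: q is true.
      So Box q is true at s5.
Satisfying worlds: {s4}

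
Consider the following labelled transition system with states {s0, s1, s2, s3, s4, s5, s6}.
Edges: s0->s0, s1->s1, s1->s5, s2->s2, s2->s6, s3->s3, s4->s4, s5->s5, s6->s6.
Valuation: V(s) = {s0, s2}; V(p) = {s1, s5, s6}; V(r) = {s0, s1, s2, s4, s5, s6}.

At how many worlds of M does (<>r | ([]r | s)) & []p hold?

Let φ = (<>r | ([]r | s)) & []p. Evaluate φ at each world:
  s0 (successors {s0}): φ is false.
  s1 (successors {s1, s5}): φ is true.
  s2 (successors {s2, s6}): φ is false.
  s3 (successors {s3}): φ is false.
  s4 (successors {s4}): φ is false.
  s5 (successors {s5}): φ is true.
  s6 (successors {s6}): φ is true.
For instance, at s0:
  At s0: <>r | ([]r | s) is true, []p is false, so (<>r | ([]r | s)) & []p is false.
    At s0: <>r is true, []r | s is true, so <>r | ([]r | s) is true.
      At s0: <>r requires r at some successor in {s0}.
        r holds at s0, so <>r is true at s0.
      At s0: []r is true, s is true, so []r | s is true.
    At s0: []p requires p at every successor {s0}.
      p fails at s0, so []p is false at s0.
Satisfying worlds: {s1, s5, s6}

3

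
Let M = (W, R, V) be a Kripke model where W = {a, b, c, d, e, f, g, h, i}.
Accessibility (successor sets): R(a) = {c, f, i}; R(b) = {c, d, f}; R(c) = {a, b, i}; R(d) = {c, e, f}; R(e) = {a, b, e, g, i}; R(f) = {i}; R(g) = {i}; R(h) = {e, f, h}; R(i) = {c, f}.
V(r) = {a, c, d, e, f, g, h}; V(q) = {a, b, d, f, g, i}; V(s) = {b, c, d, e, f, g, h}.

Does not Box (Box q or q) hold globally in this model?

No

Recall that Box ψ holds at a world iff ψ holds at every accessible world, and Dia ψ holds iff ψ holds at some accessible world.
Let φ = not Box (Box q or q). Evaluate φ at each world:
  a (successors {c, f, i}): φ is false.
  b (successors {c, d, f}): φ is false.
  c (successors {a, b, i}): φ is false.
  d (successors {c, e, f}): φ is true.
  e (successors {a, b, e, g, i}): φ is true.
  f (successors {i}): φ is false.
  g (successors {i}): φ is false.
  h (successors {e, f, h}): φ is true.
  i (successors {c, f}): φ is false.
Detail at a (counterexample):
  At a: Box (Box q or q) is true, so not Box (Box q or q) is false.
    At a: Box (Box q or q) requires Box q or q at every successor {c, f, i}.
      At c: Box q or q is true.
      At f: Box q or q is true.
      At i: Box q or q is true.
    So Box (Box q or q) is true at a.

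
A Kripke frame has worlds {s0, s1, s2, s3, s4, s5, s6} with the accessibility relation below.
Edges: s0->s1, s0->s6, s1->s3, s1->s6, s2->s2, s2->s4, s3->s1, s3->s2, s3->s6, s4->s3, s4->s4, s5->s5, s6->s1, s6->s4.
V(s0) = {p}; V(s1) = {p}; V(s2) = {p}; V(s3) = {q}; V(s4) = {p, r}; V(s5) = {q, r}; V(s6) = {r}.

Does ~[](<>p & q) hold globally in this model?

Recall that []ψ holds at a world iff ψ holds at every accessible world, and <>ψ holds iff ψ holds at some accessible world.
Let φ = ~[](<>p & q). Evaluate φ at each world:
  s0 (successors {s1, s6}): φ is true.
  s1 (successors {s3, s6}): φ is true.
  s2 (successors {s2, s4}): φ is true.
  s3 (successors {s1, s2, s6}): φ is true.
  s4 (successors {s3, s4}): φ is true.
  s5 (successors {s5}): φ is true.
  s6 (successors {s1, s4}): φ is true.
For instance, at s4:
  At s4: [](<>p & q) is false, so ~[](<>p & q) is true.
    At s4: [](<>p & q) requires <>p & q at every successor {s3, s4}.
      <>p & q fails at s4, so [](<>p & q) is false at s4.

Yes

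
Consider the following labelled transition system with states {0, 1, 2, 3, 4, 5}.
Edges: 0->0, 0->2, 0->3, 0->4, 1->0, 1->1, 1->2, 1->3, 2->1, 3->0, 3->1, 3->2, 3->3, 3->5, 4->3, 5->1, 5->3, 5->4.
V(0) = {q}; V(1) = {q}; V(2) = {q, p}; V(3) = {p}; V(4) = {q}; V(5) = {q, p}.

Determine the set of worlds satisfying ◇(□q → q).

Let φ = ◇(□q → q). Evaluate φ at each world:
  0 (successors {0, 2, 3, 4}): φ is true.
  1 (successors {0, 1, 2, 3}): φ is true.
  2 (successors {1}): φ is true.
  3 (successors {0, 1, 2, 3, 5}): φ is true.
  4 (successors {3}): φ is true.
  5 (successors {1, 3, 4}): φ is true.
For instance, at 0:
  At 0: ◇(□q → q) requires □q → q at some successor in {0, 2, 3, 4}.
    □q → q holds at 0, so ◇(□q → q) is true at 0.
      At 0: □q is false, q is true, so □q → q is true.
Satisfying worlds: {0, 1, 2, 3, 4, 5}

0, 1, 2, 3, 4, 5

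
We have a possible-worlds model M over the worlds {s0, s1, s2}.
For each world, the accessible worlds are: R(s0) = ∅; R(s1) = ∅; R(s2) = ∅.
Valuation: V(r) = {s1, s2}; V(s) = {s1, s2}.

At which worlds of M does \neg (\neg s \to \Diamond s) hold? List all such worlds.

s0

Let φ = \neg (\neg s \to \Diamond s). Evaluate φ at each world:
  s0 (successors ∅): φ is true.
  s1 (successors ∅): φ is false.
  s2 (successors ∅): φ is false.
For instance, at s1:
  At s1: \neg s \to \Diamond s is true, so \neg (\neg s \to \Diamond s) is false.
    At s1: \neg s is false, \Diamond s is false, so \neg s \to \Diamond s is true.
      At s1: no accessible worlds, so \Diamond s is false.
Satisfying worlds: {s0}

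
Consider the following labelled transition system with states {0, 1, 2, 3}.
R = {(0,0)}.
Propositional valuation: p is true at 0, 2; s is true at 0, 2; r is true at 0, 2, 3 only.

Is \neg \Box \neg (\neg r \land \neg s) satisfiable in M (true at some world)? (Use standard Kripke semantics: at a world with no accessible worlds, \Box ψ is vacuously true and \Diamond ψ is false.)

Let φ = \neg \Box \neg (\neg r \land \neg s). Evaluate φ at each world:
  0 (successors {0}): φ is false.
  1 (successors ∅): φ is false.
  2 (successors ∅): φ is false.
  3 (successors ∅): φ is false.
For instance, at 0:
  At 0: \Box \neg (\neg r \land \neg s) is true, so \neg \Box \neg (\neg r \land \neg s) is false.
    At 0: \Box \neg (\neg r \land \neg s) requires \neg (\neg r \land \neg s) at every successor {0}.
      At 0: \neg (\neg r \land \neg s) is true.
    So \Box \neg (\neg r \land \neg s) is true at 0.

No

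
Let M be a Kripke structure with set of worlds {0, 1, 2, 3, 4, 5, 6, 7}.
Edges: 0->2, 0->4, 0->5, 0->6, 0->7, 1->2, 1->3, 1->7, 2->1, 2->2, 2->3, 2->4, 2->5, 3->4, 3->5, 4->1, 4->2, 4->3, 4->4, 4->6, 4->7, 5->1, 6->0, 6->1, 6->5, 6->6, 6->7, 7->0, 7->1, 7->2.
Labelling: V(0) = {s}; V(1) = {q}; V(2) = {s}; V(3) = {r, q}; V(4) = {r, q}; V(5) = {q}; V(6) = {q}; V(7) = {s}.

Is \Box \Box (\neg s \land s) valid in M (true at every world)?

No

Let φ = \Box \Box (\neg s \land s). Evaluate φ at each world:
  0 (successors {2, 4, 5, 6, 7}): φ is false.
  1 (successors {2, 3, 7}): φ is false.
  2 (successors {1, 2, 3, 4, 5}): φ is false.
  3 (successors {4, 5}): φ is false.
  4 (successors {1, 2, 3, 4, 6, 7}): φ is false.
  5 (successors {1}): φ is false.
  6 (successors {0, 1, 5, 6, 7}): φ is false.
  7 (successors {0, 1, 2}): φ is false.
Detail at 0 (counterexample):
  At 0: \Box \Box (\neg s \land s) requires \Box (\neg s \land s) at every successor {2, 4, 5, 6, 7}.
    \Box (\neg s \land s) fails at 2, so \Box \Box (\neg s \land s) is false at 0.
      At 2: \Box (\neg s \land s) requires \neg s \land s at every successor {1, 2, 3, 4, 5}.
        \neg s \land s fails at 1, so \Box (\neg s \land s) is false at 2.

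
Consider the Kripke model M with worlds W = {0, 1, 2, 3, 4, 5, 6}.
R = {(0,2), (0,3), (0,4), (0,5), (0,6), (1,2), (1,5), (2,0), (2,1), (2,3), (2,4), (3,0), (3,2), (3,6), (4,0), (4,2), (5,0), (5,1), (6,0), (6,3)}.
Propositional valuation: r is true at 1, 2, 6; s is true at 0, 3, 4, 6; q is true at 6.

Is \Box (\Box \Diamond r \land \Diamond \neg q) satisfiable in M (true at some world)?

Yes

Recall that \Box ψ holds at a world iff ψ holds at every accessible world, and \Diamond ψ holds iff ψ holds at some accessible world.
Let φ = \Box (\Box \Diamond r \land \Diamond \neg q). Evaluate φ at each world:
  0 (successors {2, 3, 4, 5, 6}): φ is false.
  1 (successors {2, 5}): φ is true.
  2 (successors {0, 1, 3, 4}): φ is false.
  3 (successors {0, 2, 6}): φ is false.
  4 (successors {0, 2}): φ is false.
  5 (successors {0, 1}): φ is false.
  6 (successors {0, 3}): φ is false.
Detail at 1 (witness):
  At 1: \Box (\Box \Diamond r \land \Diamond \neg q) requires \Box \Diamond r \land \Diamond \neg q at every successor {2, 5}.
      At 2: \Box \Diamond r is true, \Diamond \neg q is true, so \Box \Diamond r \land \Diamond \neg q is true.
      At 5: \Box \Diamond r is true, \Diamond \neg q is true, so \Box \Diamond r \land \Diamond \neg q is true.
  So \Box (\Box \Diamond r \land \Diamond \neg q) is true at 1.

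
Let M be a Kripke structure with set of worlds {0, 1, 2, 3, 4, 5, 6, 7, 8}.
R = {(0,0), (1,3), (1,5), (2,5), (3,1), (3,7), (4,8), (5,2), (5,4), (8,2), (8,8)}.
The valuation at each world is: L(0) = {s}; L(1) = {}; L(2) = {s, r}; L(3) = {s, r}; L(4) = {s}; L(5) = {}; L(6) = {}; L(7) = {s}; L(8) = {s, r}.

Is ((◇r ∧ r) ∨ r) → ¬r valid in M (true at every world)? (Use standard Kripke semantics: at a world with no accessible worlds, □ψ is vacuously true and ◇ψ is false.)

No

Let φ = ((◇r ∧ r) ∨ r) → ¬r. Evaluate φ at each world:
  0 (successors {0}): φ is true.
  1 (successors {3, 5}): φ is true.
  2 (successors {5}): φ is false.
  3 (successors {1, 7}): φ is false.
  4 (successors {8}): φ is true.
  5 (successors {2, 4}): φ is true.
  6 (successors ∅): φ is true.
  7 (successors ∅): φ is true.
  8 (successors {2, 8}): φ is false.
Detail at 2 (counterexample):
  At 2: (◇r ∧ r) ∨ r is true, ¬r is false, so ((◇r ∧ r) ∨ r) → ¬r is false.
    At 2: ◇r ∧ r is false, r is true, so (◇r ∧ r) ∨ r is true.
      At 2: ◇r is false, r is true, so ◇r ∧ r is false.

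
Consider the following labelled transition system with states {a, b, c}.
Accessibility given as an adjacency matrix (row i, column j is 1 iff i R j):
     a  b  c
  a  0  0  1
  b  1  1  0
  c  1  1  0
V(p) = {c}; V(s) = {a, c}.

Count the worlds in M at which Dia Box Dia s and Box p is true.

Let φ = Dia Box Dia s and Box p. Evaluate φ at each world:
  a (successors {c}): φ is true.
  b (successors {a, b}): φ is false.
  c (successors {a, b}): φ is false.
For instance, at c:
  At c: Dia Box Dia s is true, Box p is false, so Dia Box Dia s and Box p is false.
    At c: Dia Box Dia s requires Box Dia s at some successor in {a, b}.
      Box Dia s holds at a, so Dia Box Dia s is true at c.
    At c: Box p requires p at every successor {a, b}.
      p fails at a, so Box p is false at c.
Satisfying worlds: {a}

1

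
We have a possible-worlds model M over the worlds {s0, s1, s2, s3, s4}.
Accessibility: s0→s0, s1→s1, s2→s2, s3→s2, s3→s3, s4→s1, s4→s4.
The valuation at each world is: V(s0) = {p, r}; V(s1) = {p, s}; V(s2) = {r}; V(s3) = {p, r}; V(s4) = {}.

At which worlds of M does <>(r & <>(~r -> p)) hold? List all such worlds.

s0, s2, s3

Let φ = <>(r & <>(~r -> p)). Evaluate φ at each world:
  s0 (successors {s0}): φ is true.
  s1 (successors {s1}): φ is false.
  s2 (successors {s2}): φ is true.
  s3 (successors {s2, s3}): φ is true.
  s4 (successors {s1, s4}): φ is false.
For instance, at s0:
  At s0: <>(r & <>(~r -> p)) requires r & <>(~r -> p) at some successor in {s0}.
    r & <>(~r -> p) holds at s0, so <>(r & <>(~r -> p)) is true at s0.
      At s0: r is true, <>(~r -> p) is true, so r & <>(~r -> p) is true.
Satisfying worlds: {s0, s2, s3}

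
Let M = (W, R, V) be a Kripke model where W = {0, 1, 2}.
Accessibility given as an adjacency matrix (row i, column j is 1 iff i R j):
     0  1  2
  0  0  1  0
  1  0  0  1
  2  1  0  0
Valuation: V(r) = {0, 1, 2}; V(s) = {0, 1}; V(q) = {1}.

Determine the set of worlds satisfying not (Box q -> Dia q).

none

Let φ = not (Box q -> Dia q). Evaluate φ at each world:
  0 (successors {1}): φ is false.
  1 (successors {2}): φ is false.
  2 (successors {0}): φ is false.
For instance, at 2:
  At 2: Box q -> Dia q is true, so not (Box q -> Dia q) is false.
    At 2: Box q is false, Dia q is false, so Box q -> Dia q is true.
      At 2: Box q requires q at every successor {0}.
        q fails at 0, so Box q is false at 2.
      At 2: Dia q requires q at some successor in {0}.
        At 0: q is false.
      So Dia q is false at 2.
Satisfying worlds: none.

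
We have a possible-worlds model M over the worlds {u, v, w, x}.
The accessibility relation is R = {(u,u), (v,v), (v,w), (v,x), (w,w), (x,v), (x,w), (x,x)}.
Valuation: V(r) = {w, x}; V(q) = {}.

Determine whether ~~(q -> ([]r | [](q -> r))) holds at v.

At v: ~(q -> ([]r | [](q -> r))) is false, so ~~(q -> ([]r | [](q -> r))) is true.
  At v: q -> ([]r | [](q -> r)) is true, so ~(q -> ([]r | [](q -> r))) is false.
    At v: q is false, []r | [](q -> r) is true, so q -> ([]r | [](q -> r)) is true.
      At v: []r is false, [](q -> r) is true, so []r | [](q -> r) is true.

Yes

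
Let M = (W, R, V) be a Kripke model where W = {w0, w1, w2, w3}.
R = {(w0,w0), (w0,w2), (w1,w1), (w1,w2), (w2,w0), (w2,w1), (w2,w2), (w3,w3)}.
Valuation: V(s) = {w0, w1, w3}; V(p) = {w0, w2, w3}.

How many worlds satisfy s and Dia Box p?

Let φ = s and Dia Box p. Evaluate φ at each world:
  w0 (successors {w0, w2}): φ is true.
  w1 (successors {w1, w2}): φ is false.
  w2 (successors {w0, w1, w2}): φ is false.
  w3 (successors {w3}): φ is true.
For instance, at w0:
  At w0: s is true, Dia Box p is true, so s and Dia Box p is true.
    At w0: Dia Box p requires Box p at some successor in {w0, w2}.
      Box p holds at w0, so Dia Box p is true at w0.
Satisfying worlds: {w0, w3}

2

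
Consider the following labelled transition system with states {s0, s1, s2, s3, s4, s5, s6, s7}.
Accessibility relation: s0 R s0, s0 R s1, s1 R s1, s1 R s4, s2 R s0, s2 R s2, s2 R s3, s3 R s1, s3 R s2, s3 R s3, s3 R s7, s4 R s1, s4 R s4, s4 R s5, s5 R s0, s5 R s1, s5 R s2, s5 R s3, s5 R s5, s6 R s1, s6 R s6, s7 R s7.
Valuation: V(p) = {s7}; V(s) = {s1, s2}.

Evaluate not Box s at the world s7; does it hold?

Recall that Box ψ holds at a world iff ψ holds at every accessible world, and Dia ψ holds iff ψ holds at some accessible world.
At s7: Box s is false, so not Box s is true.
  At s7: Box s requires s at every successor {s7}.
    s fails at s7, so Box s is false at s7.

Yes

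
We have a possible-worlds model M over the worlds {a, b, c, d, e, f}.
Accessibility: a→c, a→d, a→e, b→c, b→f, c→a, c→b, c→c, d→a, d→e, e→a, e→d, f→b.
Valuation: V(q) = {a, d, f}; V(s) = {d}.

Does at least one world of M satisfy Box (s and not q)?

No

Let φ = Box (s and not q). Evaluate φ at each world:
  a (successors {c, d, e}): φ is false.
  b (successors {c, f}): φ is false.
  c (successors {a, b, c}): φ is false.
  d (successors {a, e}): φ is false.
  e (successors {a, d}): φ is false.
  f (successors {b}): φ is false.
For instance, at b:
  At b: Box (s and not q) requires s and not q at every successor {c, f}.
    s and not q fails at c, so Box (s and not q) is false at b.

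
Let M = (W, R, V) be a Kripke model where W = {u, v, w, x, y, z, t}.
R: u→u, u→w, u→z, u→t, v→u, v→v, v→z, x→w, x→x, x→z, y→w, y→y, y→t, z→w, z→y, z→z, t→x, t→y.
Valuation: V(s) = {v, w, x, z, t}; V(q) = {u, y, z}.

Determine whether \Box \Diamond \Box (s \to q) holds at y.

Recall that \Box ψ holds at a world iff ψ holds at every accessible world, and \Diamond ψ holds iff ψ holds at some accessible world.
At y: \Box \Diamond \Box (s \to q) requires \Diamond \Box (s \to q) at every successor {w, y, t}.
  \Diamond \Box (s \to q) fails at w, so \Box \Diamond \Box (s \to q) is false at y.
    At w: no accessible worlds, so \Diamond \Box (s \to q) is false.

No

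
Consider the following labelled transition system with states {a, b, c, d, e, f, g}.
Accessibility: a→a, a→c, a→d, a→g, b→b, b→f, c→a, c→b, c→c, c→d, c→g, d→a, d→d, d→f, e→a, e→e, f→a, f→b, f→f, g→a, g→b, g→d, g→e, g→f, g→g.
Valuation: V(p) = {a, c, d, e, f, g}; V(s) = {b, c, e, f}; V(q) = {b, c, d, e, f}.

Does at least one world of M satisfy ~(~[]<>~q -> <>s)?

No

Recall that []ψ holds at a world iff ψ holds at every accessible world, and <>ψ holds iff ψ holds at some accessible world.
Let φ = ~(~[]<>~q -> <>s). Evaluate φ at each world:
  a (successors {a, c, d, g}): φ is false.
  b (successors {b, f}): φ is false.
  c (successors {a, b, c, d, g}): φ is false.
  d (successors {a, d, f}): φ is false.
  e (successors {a, e}): φ is false.
  f (successors {a, b, f}): φ is false.
  g (successors {a, b, d, e, f, g}): φ is false.
For instance, at e:
  At e: ~[]<>~q -> <>s is true, so ~(~[]<>~q -> <>s) is false.
    At e: ~[]<>~q is false, <>s is true, so ~[]<>~q -> <>s is true.
      At e: []<>~q is true, so ~[]<>~q is false.
      At e: <>s requires s at some successor in {a, e}.
        s holds at e, so <>s is true at e.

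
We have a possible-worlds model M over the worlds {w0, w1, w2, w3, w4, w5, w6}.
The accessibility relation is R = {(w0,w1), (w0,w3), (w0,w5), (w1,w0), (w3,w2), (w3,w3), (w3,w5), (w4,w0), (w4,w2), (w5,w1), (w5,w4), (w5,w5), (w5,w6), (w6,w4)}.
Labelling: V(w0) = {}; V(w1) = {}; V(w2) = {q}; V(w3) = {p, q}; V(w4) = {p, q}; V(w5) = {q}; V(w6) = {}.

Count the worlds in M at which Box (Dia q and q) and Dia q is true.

Recall that Box ψ holds at a world iff ψ holds at every accessible world, and Dia ψ holds iff ψ holds at some accessible world.
Let φ = Box (Dia q and q) and Dia q. Evaluate φ at each world:
  w0 (successors {w1, w3, w5}): φ is false.
  w1 (successors {w0}): φ is false.
  w2 (successors ∅): φ is false.
  w3 (successors {w2, w3, w5}): φ is false.
  w4 (successors {w0, w2}): φ is false.
  w5 (successors {w1, w4, w5, w6}): φ is false.
  w6 (successors {w4}): φ is true.
For instance, at w4:
  At w4: Box (Dia q and q) is false, Dia q is true, so Box (Dia q and q) and Dia q is false.
    At w4: Box (Dia q and q) requires Dia q and q at every successor {w0, w2}.
      Dia q and q fails at w0, so Box (Dia q and q) is false at w4.
    At w4: Dia q requires q at some successor in {w0, w2}.
      q holds at w2, so Dia q is true at w4.
Satisfying worlds: {w6}

1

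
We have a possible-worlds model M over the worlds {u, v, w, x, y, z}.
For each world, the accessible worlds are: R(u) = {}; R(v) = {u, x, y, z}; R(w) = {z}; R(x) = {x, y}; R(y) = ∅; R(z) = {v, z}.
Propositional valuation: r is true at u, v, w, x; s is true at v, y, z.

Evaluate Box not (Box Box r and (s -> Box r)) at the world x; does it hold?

At x: Box not (Box Box r and (s -> Box r)) requires not (Box Box r and (s -> Box r)) at every successor {x, y}.
  not (Box Box r and (s -> Box r)) fails at y, so Box not (Box Box r and (s -> Box r)) is false at x.
    At y: Box Box r and (s -> Box r) is true, so not (Box Box r and (s -> Box r)) is false.
      At y: Box Box r is true, s -> Box r is true, so Box Box r and (s -> Box r) is true.

No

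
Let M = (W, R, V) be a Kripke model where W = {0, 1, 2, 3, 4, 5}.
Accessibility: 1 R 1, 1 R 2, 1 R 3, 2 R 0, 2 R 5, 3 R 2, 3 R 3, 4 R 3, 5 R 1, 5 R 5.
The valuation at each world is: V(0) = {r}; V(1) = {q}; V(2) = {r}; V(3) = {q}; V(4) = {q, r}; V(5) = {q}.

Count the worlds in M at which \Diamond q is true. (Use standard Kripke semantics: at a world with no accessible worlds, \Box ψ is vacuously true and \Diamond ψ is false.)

5

Let φ = \Diamond q. Evaluate φ at each world:
  0 (successors ∅): φ is false.
  1 (successors {1, 2, 3}): φ is true.
  2 (successors {0, 5}): φ is true.
  3 (successors {2, 3}): φ is true.
  4 (successors {3}): φ is true.
  5 (successors {1, 5}): φ is true.
For instance, at 3:
  At 3: \Diamond q requires q at some successor in {2, 3}.
    q holds at 3, so \Diamond q is true at 3.
Satisfying worlds: {1, 2, 3, 4, 5}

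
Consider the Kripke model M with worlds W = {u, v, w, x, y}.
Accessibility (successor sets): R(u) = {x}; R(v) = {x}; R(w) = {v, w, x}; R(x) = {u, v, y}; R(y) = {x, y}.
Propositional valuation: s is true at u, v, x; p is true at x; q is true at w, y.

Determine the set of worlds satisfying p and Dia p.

none

Recall that Dia ψ holds at a world iff ψ holds at some accessible world.
Let φ = p and Dia p. Evaluate φ at each world:
  u (successors {x}): φ is false.
  v (successors {x}): φ is false.
  w (successors {v, w, x}): φ is false.
  x (successors {u, v, y}): φ is false.
  y (successors {x, y}): φ is false.
For instance, at u:
  At u: p is false, Dia p is true, so p and Dia p is false.
    At u: Dia p requires p at some successor in {x}.
      p holds at x, so Dia p is true at u.
Satisfying worlds: none.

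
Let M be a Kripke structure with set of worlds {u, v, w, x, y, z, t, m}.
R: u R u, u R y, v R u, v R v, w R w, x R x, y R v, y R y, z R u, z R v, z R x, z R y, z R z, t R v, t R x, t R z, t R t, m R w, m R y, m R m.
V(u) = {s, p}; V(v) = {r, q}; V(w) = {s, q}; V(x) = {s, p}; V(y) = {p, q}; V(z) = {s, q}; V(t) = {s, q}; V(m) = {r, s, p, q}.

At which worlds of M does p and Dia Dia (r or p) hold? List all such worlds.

Let φ = p and Dia Dia (r or p). Evaluate φ at each world:
  u (successors {u, y}): φ is true.
  v (successors {u, v}): φ is false.
  w (successors {w}): φ is false.
  x (successors {x}): φ is true.
  y (successors {v, y}): φ is true.
  z (successors {u, v, x, y, z}): φ is false.
  t (successors {v, x, z, t}): φ is false.
  m (successors {w, y, m}): φ is true.
For instance, at v:
  At v: p is false, Dia Dia (r or p) is true, so p and Dia Dia (r or p) is false.
    At v: Dia Dia (r or p) requires Dia (r or p) at some successor in {u, v}.
      Dia (r or p) holds at u, so Dia Dia (r or p) is true at v.
Satisfying worlds: {u, x, y, m}

u, x, y, m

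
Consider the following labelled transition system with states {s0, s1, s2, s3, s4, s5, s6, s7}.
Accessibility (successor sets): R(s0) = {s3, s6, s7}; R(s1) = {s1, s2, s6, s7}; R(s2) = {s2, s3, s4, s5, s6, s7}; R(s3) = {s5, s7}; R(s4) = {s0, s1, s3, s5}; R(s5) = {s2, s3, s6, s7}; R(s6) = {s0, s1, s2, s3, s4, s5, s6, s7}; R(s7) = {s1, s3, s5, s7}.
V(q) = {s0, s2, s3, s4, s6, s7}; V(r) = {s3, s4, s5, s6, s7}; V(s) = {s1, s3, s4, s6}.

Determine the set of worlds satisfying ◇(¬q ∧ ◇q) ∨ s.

s1, s2, s3, s4, s6, s7

Let φ = ◇(¬q ∧ ◇q) ∨ s. Evaluate φ at each world:
  s0 (successors {s3, s6, s7}): φ is false.
  s1 (successors {s1, s2, s6, s7}): φ is true.
  s2 (successors {s2, s3, s4, s5, s6, s7}): φ is true.
  s3 (successors {s5, s7}): φ is true.
  s4 (successors {s0, s1, s3, s5}): φ is true.
  s5 (successors {s2, s3, s6, s7}): φ is false.
  s6 (successors {s0, s1, s2, s3, s4, s5, s6, s7}): φ is true.
  s7 (successors {s1, s3, s5, s7}): φ is true.
For instance, at s3:
  At s3: ◇(¬q ∧ ◇q) is true, s is true, so ◇(¬q ∧ ◇q) ∨ s is true.
    At s3: ◇(¬q ∧ ◇q) requires ¬q ∧ ◇q at some successor in {s5, s7}.
      ¬q ∧ ◇q holds at s5, so ◇(¬q ∧ ◇q) is true at s3.
Satisfying worlds: {s1, s2, s3, s4, s6, s7}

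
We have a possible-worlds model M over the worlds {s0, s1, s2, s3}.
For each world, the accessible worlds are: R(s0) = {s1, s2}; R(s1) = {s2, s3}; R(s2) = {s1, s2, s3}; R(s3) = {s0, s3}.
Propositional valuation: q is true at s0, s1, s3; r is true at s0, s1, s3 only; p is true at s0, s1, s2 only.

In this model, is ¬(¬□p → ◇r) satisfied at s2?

At s2: ¬□p → ◇r is true, so ¬(¬□p → ◇r) is false.
  At s2: ¬□p is true, ◇r is true, so ¬□p → ◇r is true.
    At s2: □p is false, so ¬□p is true.
      At s2: □p requires p at every successor {s1, s2, s3}.
        p fails at s3, so □p is false at s2.
    At s2: ◇r requires r at some successor in {s1, s2, s3}.
      r holds at s1, so ◇r is true at s2.

No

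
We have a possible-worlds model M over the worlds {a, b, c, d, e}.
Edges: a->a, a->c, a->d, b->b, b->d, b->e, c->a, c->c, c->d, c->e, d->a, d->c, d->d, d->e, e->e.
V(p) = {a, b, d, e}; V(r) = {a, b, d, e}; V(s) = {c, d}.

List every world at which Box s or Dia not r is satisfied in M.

a, c, d

Let φ = Box s or Dia not r. Evaluate φ at each world:
  a (successors {a, c, d}): φ is true.
  b (successors {b, d, e}): φ is false.
  c (successors {a, c, d, e}): φ is true.
  d (successors {a, c, d, e}): φ is true.
  e (successors {e}): φ is false.
For instance, at d:
  At d: Box s is false, Dia not r is true, so Box s or Dia not r is true.
    At d: Box s requires s at every successor {a, c, d, e}.
      s fails at a, so Box s is false at d.
    At d: Dia not r requires not r at some successor in {a, c, d, e}.
      not r holds at c, so Dia not r is true at d.
Satisfying worlds: {a, c, d}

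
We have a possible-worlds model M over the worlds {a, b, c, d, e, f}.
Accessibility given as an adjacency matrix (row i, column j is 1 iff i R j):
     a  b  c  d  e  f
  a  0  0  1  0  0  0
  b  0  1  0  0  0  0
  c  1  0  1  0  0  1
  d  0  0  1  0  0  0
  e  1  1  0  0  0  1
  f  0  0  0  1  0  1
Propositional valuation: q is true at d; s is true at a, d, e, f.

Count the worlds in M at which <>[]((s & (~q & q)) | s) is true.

Let φ = <>[]((s & (~q & q)) | s). Evaluate φ at each world:
  a (successors {c}): φ is false.
  b (successors {b}): φ is false.
  c (successors {a, c, f}): φ is true.
  d (successors {c}): φ is false.
  e (successors {a, b, f}): φ is true.
  f (successors {d, f}): φ is true.
For instance, at a:
  At a: <>[]((s & (~q & q)) | s) requires []((s & (~q & q)) | s) at some successor in {c}.
    At c: []((s & (~q & q)) | s) is false.
  So <>[]((s & (~q & q)) | s) is false at a.
Satisfying worlds: {c, e, f}

3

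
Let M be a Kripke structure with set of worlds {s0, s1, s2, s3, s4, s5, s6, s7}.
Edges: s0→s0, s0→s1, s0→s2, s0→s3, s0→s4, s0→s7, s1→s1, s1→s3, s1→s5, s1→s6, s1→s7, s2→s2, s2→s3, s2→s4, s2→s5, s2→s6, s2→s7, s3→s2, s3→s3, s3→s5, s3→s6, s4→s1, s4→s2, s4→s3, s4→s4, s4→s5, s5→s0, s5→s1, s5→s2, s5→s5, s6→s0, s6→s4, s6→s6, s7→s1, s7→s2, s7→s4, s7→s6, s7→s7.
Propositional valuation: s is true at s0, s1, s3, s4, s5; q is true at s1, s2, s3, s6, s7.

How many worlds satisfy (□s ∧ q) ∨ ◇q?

8

Let φ = (□s ∧ q) ∨ ◇q. Evaluate φ at each world:
  s0 (successors {s0, s1, s2, s3, s4, s7}): φ is true.
  s1 (successors {s1, s3, s5, s6, s7}): φ is true.
  s2 (successors {s2, s3, s4, s5, s6, s7}): φ is true.
  s3 (successors {s2, s3, s5, s6}): φ is true.
  s4 (successors {s1, s2, s3, s4, s5}): φ is true.
  s5 (successors {s0, s1, s2, s5}): φ is true.
  s6 (successors {s0, s4, s6}): φ is true.
  s7 (successors {s1, s2, s4, s6, s7}): φ is true.
For instance, at s1:
  At s1: □s ∧ q is false, ◇q is true, so (□s ∧ q) ∨ ◇q is true.
    At s1: □s is false, q is true, so □s ∧ q is false.
      At s1: □s requires s at every successor {s1, s3, s5, s6, s7}.
        s fails at s6, so □s is false at s1.
    At s1: ◇q requires q at some successor in {s1, s3, s5, s6, s7}.
      q holds at s1, so ◇q is true at s1.
Satisfying worlds: {s0, s1, s2, s3, s4, s5, s6, s7}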